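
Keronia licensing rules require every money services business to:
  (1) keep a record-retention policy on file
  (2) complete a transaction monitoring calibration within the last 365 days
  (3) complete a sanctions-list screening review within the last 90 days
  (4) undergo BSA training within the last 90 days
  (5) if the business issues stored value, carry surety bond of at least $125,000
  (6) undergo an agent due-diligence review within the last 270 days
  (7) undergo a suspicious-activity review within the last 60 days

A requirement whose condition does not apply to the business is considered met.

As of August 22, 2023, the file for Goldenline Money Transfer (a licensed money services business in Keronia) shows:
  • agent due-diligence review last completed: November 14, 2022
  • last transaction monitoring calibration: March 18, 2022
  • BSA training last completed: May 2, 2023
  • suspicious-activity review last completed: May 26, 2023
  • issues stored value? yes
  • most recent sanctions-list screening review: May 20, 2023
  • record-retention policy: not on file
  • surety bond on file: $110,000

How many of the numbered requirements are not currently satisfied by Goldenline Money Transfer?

7

1. record-retention policy absent → not met
2. transaction monitoring calibration 522 days ago vs limit 365 → not met
3. sanctions-list screening review 94 days ago vs limit 90 → not met
4. BSA training 112 days ago vs limit 90 → not met
5. condition 'issues stored value' holds; surety bond $110,000 < $125,000 → not met
6. agent due-diligence review 281 days ago vs limit 270 → not met
7. suspicious-activity review 88 days ago vs limit 60 → not met
Not met: 7 of 7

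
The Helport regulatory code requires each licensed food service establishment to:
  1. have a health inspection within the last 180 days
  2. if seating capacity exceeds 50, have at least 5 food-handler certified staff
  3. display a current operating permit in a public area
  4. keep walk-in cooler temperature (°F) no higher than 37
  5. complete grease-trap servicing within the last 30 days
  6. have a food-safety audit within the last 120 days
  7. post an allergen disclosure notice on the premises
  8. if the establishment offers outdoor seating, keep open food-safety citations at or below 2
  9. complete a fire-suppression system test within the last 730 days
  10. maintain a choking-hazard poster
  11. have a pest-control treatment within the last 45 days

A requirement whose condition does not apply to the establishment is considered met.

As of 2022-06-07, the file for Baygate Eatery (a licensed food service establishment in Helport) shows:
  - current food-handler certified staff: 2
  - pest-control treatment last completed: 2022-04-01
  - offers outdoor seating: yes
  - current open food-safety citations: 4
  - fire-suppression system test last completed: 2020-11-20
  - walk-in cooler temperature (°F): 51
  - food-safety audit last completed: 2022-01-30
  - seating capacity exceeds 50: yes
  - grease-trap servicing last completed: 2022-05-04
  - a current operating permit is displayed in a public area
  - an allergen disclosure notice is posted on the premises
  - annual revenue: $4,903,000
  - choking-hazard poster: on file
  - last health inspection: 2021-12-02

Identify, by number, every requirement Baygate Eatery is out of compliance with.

1, 2, 4, 5, 6, 8, 11

1. health inspection 187 days ago vs limit 180 → not met
2. condition 'seating capacity exceeds 50' holds; food-handler certified staff 2 < 5 → not met
3. current operating permit present → met
4. walk-in cooler temperature (°F) 51 > 37 → not met
5. grease-trap servicing 34 days ago vs limit 30 → not met
6. food-safety audit 128 days ago vs limit 120 → not met
7. allergen disclosure notice present → met
8. condition 'offers outdoor seating' holds; open food-safety citations 4 > 2 → not met
9. fire-suppression system test 564 days ago vs limit 730 → met
10. choking-hazard poster present → met
11. pest-control treatment 67 days ago vs limit 45 → not met
Not met: 1, 2, 4, 5, 6, 8, 11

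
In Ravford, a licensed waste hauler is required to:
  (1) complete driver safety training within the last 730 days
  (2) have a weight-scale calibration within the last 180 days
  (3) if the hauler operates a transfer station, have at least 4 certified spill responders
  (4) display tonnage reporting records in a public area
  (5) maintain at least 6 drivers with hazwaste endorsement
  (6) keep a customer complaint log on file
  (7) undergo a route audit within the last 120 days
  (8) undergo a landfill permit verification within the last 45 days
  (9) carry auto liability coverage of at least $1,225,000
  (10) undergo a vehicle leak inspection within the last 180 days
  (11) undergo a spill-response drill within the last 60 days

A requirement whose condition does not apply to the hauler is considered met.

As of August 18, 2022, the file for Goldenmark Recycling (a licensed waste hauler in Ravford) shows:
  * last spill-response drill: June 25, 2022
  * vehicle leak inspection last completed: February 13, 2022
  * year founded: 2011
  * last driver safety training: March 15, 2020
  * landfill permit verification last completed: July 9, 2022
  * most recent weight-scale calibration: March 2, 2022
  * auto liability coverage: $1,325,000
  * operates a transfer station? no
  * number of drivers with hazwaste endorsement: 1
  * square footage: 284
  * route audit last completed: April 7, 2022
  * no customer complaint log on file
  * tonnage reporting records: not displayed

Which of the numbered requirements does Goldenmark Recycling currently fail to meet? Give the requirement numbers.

1. driver safety training 886 days ago vs limit 730 → not met
2. weight-scale calibration 169 days ago vs limit 180 → met
3. condition 'operates a transfer station' does not hold → requirement n/a → met
4. tonnage reporting records absent → not met
5. drivers with hazwaste endorsement 1 < 6 → not met
6. customer complaint log absent → not met
7. route audit 133 days ago vs limit 120 → not met
8. landfill permit verification 40 days ago vs limit 45 → met
9. auto liability coverage $1,325,000 ≥ $1,225,000 → met
10. vehicle leak inspection 186 days ago vs limit 180 → not met
11. spill-response drill 54 days ago vs limit 60 → met
Not met: 1, 4, 5, 6, 7, 10

1, 4, 5, 6, 7, 10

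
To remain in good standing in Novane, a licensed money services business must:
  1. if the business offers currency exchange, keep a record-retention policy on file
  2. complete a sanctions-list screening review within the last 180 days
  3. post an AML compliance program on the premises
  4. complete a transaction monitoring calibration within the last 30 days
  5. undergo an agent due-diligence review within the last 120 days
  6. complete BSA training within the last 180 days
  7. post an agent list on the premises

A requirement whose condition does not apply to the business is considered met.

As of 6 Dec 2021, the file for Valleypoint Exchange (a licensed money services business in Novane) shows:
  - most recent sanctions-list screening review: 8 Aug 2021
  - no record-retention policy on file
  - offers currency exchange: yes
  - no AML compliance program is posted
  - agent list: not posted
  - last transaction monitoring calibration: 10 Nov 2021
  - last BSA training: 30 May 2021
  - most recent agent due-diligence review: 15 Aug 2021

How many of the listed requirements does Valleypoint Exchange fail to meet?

4

1. condition 'offers currency exchange' holds; record-retention policy absent → not met
2. sanctions-list screening review 120 days ago vs limit 180 → met
3. AML compliance program absent → not met
4. transaction monitoring calibration 26 days ago vs limit 30 → met
5. agent due-diligence review 113 days ago vs limit 120 → met
6. BSA training 190 days ago vs limit 180 → not met
7. agent list absent → not met
Not met: 4 of 7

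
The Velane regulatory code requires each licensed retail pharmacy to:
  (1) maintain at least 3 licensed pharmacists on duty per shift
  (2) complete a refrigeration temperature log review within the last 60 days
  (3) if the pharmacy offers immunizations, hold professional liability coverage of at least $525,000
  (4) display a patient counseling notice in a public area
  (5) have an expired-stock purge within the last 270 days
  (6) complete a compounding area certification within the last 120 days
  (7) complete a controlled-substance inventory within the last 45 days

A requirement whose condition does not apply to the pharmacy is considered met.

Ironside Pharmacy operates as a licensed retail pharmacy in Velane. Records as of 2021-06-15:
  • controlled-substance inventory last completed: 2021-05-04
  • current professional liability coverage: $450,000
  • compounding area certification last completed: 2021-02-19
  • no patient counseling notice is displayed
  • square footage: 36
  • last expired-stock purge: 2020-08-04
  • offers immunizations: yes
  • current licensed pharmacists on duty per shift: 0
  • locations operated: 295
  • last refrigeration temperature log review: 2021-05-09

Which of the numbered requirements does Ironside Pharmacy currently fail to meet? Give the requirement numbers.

1. licensed pharmacists on duty per shift 0 < 3 → not met
2. refrigeration temperature log review 37 days ago vs limit 60 → met
3. condition 'offers immunizations' holds; professional liability coverage $450,000 < $525,000 → not met
4. patient counseling notice absent → not met
5. expired-stock purge 315 days ago vs limit 270 → not met
6. compounding area certification 116 days ago vs limit 120 → met
7. controlled-substance inventory 42 days ago vs limit 45 → met
Not met: 1, 3, 4, 5

1, 3, 4, 5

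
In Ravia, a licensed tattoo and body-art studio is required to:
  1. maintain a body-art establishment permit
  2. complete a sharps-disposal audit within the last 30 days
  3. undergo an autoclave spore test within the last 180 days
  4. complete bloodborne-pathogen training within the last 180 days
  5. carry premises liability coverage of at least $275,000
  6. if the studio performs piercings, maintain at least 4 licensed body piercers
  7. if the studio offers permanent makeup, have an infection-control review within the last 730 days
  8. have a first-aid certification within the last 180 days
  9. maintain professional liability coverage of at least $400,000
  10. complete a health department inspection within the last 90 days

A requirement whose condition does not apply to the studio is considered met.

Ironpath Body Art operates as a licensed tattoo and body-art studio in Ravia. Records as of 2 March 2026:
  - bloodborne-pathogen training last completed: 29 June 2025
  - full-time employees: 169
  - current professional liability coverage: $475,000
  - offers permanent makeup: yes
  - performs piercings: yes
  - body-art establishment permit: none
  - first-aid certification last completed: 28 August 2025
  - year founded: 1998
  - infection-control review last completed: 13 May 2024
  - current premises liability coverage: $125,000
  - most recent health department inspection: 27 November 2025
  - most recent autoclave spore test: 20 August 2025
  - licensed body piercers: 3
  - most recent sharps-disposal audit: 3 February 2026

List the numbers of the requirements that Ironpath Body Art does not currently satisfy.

1, 3, 4, 5, 6, 8, 10

1. body-art establishment permit absent → not met
2. sharps-disposal audit 27 days ago vs limit 30 → met
3. autoclave spore test 194 days ago vs limit 180 → not met
4. bloodborne-pathogen training 246 days ago vs limit 180 → not met
5. premises liability coverage $125,000 < $275,000 → not met
6. condition 'performs piercings' holds; licensed body piercers 3 < 4 → not met
7. condition 'offers permanent makeup' holds; infection-control review 658 days ago vs limit 730 → met
8. first-aid certification 186 days ago vs limit 180 → not met
9. professional liability coverage $475,000 ≥ $400,000 → met
10. health department inspection 95 days ago vs limit 90 → not met
Not met: 1, 3, 4, 5, 6, 8, 10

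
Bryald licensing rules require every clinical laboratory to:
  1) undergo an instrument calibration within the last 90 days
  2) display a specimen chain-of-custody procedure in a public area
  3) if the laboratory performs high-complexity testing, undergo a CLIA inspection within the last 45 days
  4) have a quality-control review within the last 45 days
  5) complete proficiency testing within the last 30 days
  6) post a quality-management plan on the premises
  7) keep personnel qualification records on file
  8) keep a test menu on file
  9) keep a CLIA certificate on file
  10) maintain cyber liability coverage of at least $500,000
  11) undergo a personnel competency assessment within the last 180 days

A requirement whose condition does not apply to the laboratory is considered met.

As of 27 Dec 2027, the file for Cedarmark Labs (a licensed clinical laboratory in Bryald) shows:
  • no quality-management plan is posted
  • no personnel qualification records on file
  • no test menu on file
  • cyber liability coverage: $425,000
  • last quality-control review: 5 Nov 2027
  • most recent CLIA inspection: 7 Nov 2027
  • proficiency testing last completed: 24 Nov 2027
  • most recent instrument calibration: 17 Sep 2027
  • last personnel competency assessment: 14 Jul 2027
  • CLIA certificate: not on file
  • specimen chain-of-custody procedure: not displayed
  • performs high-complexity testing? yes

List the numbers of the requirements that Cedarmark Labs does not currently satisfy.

1, 2, 3, 4, 5, 6, 7, 8, 9, 10

1. instrument calibration 101 days ago vs limit 90 → not met
2. specimen chain-of-custody procedure absent → not met
3. condition 'performs high-complexity testing' holds; CLIA inspection 50 days ago vs limit 45 → not met
4. quality-control review 52 days ago vs limit 45 → not met
5. proficiency testing 33 days ago vs limit 30 → not met
6. quality-management plan absent → not met
7. personnel qualification records absent → not met
8. test menu absent → not met
9. CLIA certificate absent → not met
10. cyber liability coverage $425,000 < $500,000 → not met
11. personnel competency assessment 166 days ago vs limit 180 → met
Not met: 1, 2, 3, 4, 5, 6, 7, 8, 9, 10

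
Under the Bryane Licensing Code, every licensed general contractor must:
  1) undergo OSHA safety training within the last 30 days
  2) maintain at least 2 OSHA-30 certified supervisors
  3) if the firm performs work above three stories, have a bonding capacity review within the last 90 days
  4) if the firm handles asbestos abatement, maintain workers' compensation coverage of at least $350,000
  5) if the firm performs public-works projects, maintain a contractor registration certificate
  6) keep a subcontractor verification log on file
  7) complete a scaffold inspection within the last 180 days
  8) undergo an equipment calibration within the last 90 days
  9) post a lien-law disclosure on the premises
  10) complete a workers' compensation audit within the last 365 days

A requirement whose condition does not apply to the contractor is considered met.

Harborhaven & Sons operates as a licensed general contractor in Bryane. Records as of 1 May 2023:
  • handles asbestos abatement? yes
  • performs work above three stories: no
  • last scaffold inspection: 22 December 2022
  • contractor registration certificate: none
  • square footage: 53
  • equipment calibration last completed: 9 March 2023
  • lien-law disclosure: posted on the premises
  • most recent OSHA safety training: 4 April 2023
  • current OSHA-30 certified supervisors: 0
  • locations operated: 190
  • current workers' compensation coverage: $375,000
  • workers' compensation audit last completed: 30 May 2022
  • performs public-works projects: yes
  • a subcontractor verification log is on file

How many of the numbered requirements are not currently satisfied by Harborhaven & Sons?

2

1. OSHA safety training 27 days ago vs limit 30 → met
2. OSHA-30 certified supervisors 0 < 2 → not met
3. condition 'performs work above three stories' does not hold → requirement n/a → met
4. condition 'handles asbestos abatement' holds; workers' compensation coverage $375,000 ≥ $350,000 → met
5. condition 'performs public-works projects' holds; contractor registration certificate absent → not met
6. subcontractor verification log present → met
7. scaffold inspection 130 days ago vs limit 180 → met
8. equipment calibration 53 days ago vs limit 90 → met
9. lien-law disclosure present → met
10. workers' compensation audit 336 days ago vs limit 365 → met
Not met: 2 of 10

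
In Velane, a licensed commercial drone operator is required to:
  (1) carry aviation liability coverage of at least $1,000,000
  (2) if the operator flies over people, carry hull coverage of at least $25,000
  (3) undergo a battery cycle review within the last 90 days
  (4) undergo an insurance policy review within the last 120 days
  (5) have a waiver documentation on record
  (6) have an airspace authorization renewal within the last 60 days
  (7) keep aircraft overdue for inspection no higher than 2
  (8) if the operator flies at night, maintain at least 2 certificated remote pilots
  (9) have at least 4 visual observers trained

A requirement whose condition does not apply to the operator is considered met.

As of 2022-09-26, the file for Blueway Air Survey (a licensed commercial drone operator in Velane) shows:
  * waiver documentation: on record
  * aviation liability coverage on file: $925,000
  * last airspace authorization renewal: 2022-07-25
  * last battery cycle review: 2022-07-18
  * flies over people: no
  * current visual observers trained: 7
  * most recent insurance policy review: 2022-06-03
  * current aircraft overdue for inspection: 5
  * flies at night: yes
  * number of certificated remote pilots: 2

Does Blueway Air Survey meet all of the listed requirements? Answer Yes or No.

No

1. aviation liability coverage $925,000 < $1,000,000 → not met
2. condition 'flies over people' does not hold → requirement n/a → met
3. battery cycle review 70 days ago vs limit 90 → met
4. insurance policy review 115 days ago vs limit 120 → met
5. waiver documentation present → met
6. airspace authorization renewal 63 days ago vs limit 60 → not met
7. aircraft overdue for inspection 5 > 2 → not met
8. condition 'flies at night' holds; certificated remote pilots 2 ≥ 2 → met
9. visual observers trained 7 ≥ 4 → met
Not met: 1, 6, 7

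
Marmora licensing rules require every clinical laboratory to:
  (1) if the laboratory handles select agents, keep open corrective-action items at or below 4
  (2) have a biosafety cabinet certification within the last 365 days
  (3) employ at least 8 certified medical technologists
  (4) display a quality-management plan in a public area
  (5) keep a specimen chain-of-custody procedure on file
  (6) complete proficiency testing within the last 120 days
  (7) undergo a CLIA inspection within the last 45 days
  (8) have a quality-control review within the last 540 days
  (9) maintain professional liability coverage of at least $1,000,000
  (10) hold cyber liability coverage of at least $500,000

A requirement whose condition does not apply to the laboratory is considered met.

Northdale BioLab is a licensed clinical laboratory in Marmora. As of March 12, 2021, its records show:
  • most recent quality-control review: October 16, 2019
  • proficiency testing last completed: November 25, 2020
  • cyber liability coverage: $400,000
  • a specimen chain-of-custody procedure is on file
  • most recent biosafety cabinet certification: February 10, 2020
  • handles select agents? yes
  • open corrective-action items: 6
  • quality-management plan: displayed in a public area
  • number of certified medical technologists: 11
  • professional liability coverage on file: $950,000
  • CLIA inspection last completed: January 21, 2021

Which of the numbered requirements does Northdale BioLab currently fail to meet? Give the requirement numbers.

1. condition 'handles select agents' holds; open corrective-action items 6 > 4 → not met
2. biosafety cabinet certification 396 days ago vs limit 365 → not met
3. certified medical technologists 11 ≥ 8 → met
4. quality-management plan present → met
5. specimen chain-of-custody procedure present → met
6. proficiency testing 107 days ago vs limit 120 → met
7. CLIA inspection 50 days ago vs limit 45 → not met
8. quality-control review 513 days ago vs limit 540 → met
9. professional liability coverage $950,000 < $1,000,000 → not met
10. cyber liability coverage $400,000 < $500,000 → not met
Not met: 1, 2, 7, 9, 10

1, 2, 7, 9, 10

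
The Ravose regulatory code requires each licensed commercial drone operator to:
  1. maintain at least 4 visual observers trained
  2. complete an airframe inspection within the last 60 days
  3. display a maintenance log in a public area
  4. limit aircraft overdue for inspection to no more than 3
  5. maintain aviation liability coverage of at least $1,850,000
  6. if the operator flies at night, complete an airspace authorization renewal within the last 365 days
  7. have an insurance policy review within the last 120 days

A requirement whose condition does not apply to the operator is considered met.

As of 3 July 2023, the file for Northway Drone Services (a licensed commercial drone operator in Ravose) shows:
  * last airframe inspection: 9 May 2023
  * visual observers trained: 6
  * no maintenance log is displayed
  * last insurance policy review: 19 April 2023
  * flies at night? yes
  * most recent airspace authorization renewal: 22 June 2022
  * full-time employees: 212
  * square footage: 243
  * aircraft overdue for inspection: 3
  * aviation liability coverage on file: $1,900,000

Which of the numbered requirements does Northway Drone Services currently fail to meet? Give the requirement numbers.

1. visual observers trained 6 ≥ 4 → met
2. airframe inspection 55 days ago vs limit 60 → met
3. maintenance log absent → not met
4. aircraft overdue for inspection 3 ≤ 3 → met
5. aviation liability coverage $1,900,000 ≥ $1,850,000 → met
6. condition 'flies at night' holds; airspace authorization renewal 376 days ago vs limit 365 → not met
7. insurance policy review 75 days ago vs limit 120 → met
Not met: 3, 6

3, 6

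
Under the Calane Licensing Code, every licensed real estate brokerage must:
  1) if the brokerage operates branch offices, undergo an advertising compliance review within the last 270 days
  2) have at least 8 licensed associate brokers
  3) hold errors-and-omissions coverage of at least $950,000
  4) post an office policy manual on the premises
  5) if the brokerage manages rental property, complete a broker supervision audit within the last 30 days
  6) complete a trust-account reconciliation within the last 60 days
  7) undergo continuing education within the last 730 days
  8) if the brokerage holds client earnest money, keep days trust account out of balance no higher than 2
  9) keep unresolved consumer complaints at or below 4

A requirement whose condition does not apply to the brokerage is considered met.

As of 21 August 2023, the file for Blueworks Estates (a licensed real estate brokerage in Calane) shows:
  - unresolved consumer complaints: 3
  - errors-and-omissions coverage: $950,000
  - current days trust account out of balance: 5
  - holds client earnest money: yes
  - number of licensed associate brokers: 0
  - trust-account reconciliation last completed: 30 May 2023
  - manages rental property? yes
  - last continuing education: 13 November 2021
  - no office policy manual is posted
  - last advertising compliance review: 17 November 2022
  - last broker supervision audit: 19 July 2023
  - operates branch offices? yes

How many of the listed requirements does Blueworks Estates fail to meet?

1. condition 'operates branch offices' holds; advertising compliance review 277 days ago vs limit 270 → not met
2. licensed associate brokers 0 < 8 → not met
3. errors-and-omissions coverage $950,000 ≥ $950,000 → met
4. office policy manual absent → not met
5. condition 'manages rental property' holds; broker supervision audit 33 days ago vs limit 30 → not met
6. trust-account reconciliation 83 days ago vs limit 60 → not met
7. continuing education 646 days ago vs limit 730 → met
8. condition 'holds client earnest money' holds; days trust account out of balance 5 > 2 → not met
9. unresolved consumer complaints 3 ≤ 4 → met
Not met: 6 of 9

6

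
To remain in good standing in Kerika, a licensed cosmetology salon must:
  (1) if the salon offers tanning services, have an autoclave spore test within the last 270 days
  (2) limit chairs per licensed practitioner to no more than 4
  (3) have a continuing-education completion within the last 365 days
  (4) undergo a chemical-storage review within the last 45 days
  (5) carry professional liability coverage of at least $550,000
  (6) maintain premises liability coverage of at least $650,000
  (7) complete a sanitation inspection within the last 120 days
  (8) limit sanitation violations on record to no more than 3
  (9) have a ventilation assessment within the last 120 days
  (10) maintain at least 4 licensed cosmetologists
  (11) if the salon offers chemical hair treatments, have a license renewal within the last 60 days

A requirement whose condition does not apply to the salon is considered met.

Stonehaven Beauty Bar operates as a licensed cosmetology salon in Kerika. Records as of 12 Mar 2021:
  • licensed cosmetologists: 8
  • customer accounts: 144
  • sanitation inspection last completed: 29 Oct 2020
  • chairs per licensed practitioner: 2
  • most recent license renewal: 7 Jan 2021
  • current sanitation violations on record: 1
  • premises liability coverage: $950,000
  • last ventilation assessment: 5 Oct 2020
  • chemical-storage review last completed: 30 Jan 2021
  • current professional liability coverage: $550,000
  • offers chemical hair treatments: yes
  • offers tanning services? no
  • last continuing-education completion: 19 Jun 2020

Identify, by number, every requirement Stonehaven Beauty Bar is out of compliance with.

7, 9, 11

1. condition 'offers tanning services' does not hold → requirement n/a → met
2. chairs per licensed practitioner 2 ≤ 4 → met
3. continuing-education completion 266 days ago vs limit 365 → met
4. chemical-storage review 41 days ago vs limit 45 → met
5. professional liability coverage $550,000 ≥ $550,000 → met
6. premises liability coverage $950,000 ≥ $650,000 → met
7. sanitation inspection 134 days ago vs limit 120 → not met
8. sanitation violations on record 1 ≤ 3 → met
9. ventilation assessment 158 days ago vs limit 120 → not met
10. licensed cosmetologists 8 ≥ 4 → met
11. condition 'offers chemical hair treatments' holds; license renewal 64 days ago vs limit 60 → not met
Not met: 7, 9, 11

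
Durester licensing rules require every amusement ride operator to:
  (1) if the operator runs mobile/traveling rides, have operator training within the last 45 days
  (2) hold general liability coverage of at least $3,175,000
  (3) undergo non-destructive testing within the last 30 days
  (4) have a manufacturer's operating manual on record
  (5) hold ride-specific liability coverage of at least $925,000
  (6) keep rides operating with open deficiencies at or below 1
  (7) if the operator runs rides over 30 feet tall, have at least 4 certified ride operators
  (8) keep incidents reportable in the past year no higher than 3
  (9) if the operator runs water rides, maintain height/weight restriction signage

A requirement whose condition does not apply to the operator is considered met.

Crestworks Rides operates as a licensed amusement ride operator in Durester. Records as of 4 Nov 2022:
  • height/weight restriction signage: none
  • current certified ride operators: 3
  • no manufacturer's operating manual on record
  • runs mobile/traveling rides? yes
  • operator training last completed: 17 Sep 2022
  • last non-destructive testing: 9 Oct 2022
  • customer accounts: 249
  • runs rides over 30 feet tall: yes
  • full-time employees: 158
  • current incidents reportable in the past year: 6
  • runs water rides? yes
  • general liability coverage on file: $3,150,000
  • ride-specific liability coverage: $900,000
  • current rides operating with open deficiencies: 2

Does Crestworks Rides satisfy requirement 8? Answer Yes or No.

8. incidents reportable in the past year 6 > 3 → not met

No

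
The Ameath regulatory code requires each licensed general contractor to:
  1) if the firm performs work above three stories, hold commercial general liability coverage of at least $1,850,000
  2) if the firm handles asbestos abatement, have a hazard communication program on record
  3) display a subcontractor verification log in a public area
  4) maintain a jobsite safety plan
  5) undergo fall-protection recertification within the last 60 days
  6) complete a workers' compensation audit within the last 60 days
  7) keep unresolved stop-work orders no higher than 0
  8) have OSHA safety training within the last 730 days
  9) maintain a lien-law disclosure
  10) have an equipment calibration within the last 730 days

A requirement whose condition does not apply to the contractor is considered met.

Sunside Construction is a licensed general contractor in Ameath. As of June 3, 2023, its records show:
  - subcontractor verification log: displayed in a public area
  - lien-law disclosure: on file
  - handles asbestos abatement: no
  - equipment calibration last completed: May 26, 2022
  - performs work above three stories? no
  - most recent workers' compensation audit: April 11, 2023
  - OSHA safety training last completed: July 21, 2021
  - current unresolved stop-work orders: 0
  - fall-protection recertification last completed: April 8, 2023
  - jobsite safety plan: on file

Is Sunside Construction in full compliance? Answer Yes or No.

1. condition 'performs work above three stories' does not hold → requirement n/a → met
2. condition 'handles asbestos abatement' does not hold → requirement n/a → met
3. subcontractor verification log present → met
4. jobsite safety plan present → met
5. fall-protection recertification 56 days ago vs limit 60 → met
6. workers' compensation audit 53 days ago vs limit 60 → met
7. unresolved stop-work orders 0 ≤ 0 → met
8. OSHA safety training 682 days ago vs limit 730 → met
9. lien-law disclosure present → met
10. equipment calibration 373 days ago vs limit 730 → met
All met.

Yes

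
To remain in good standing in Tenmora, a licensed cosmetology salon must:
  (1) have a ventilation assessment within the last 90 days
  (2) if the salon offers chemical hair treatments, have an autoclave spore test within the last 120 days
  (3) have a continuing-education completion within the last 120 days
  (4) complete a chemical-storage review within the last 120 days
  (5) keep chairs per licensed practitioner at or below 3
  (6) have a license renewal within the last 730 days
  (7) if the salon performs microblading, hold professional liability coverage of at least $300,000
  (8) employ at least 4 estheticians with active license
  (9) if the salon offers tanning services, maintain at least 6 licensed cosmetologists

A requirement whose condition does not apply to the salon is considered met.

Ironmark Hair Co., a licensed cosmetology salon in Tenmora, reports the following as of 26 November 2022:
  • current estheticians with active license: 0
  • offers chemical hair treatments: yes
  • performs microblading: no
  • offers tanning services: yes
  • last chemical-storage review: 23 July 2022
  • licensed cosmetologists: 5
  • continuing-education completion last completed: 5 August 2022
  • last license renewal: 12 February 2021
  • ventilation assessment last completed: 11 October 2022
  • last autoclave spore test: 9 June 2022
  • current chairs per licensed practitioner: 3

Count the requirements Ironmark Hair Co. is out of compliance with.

4

1. ventilation assessment 46 days ago vs limit 90 → met
2. condition 'offers chemical hair treatments' holds; autoclave spore test 170 days ago vs limit 120 → not met
3. continuing-education completion 113 days ago vs limit 120 → met
4. chemical-storage review 126 days ago vs limit 120 → not met
5. chairs per licensed practitioner 3 ≤ 3 → met
6. license renewal 652 days ago vs limit 730 → met
7. condition 'performs microblading' does not hold → requirement n/a → met
8. estheticians with active license 0 < 4 → not met
9. condition 'offers tanning services' holds; licensed cosmetologists 5 < 6 → not met
Not met: 4 of 9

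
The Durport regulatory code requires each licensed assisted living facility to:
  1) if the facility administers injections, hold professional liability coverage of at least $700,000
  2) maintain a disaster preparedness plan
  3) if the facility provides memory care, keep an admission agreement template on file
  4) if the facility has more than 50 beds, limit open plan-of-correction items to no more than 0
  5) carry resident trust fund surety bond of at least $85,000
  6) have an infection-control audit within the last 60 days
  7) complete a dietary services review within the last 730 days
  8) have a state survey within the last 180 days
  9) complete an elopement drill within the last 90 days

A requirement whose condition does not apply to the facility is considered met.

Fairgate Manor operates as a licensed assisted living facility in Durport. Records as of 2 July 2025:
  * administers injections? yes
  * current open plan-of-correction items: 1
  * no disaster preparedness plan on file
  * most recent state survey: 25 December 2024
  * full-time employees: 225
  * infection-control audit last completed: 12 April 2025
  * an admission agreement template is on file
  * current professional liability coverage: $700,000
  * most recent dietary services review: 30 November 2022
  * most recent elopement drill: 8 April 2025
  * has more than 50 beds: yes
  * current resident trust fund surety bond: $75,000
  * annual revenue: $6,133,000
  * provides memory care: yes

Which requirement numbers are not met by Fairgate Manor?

2, 4, 5, 6, 7, 8

1. condition 'administers injections' holds; professional liability coverage $700,000 ≥ $700,000 → met
2. disaster preparedness plan absent → not met
3. condition 'provides memory care' holds; admission agreement template present → met
4. condition 'has more than 50 beds' holds; open plan-of-correction items 1 > 0 → not met
5. resident trust fund surety bond $75,000 < $85,000 → not met
6. infection-control audit 81 days ago vs limit 60 → not met
7. dietary services review 945 days ago vs limit 730 → not met
8. state survey 189 days ago vs limit 180 → not met
9. elopement drill 85 days ago vs limit 90 → met
Not met: 2, 4, 5, 6, 7, 8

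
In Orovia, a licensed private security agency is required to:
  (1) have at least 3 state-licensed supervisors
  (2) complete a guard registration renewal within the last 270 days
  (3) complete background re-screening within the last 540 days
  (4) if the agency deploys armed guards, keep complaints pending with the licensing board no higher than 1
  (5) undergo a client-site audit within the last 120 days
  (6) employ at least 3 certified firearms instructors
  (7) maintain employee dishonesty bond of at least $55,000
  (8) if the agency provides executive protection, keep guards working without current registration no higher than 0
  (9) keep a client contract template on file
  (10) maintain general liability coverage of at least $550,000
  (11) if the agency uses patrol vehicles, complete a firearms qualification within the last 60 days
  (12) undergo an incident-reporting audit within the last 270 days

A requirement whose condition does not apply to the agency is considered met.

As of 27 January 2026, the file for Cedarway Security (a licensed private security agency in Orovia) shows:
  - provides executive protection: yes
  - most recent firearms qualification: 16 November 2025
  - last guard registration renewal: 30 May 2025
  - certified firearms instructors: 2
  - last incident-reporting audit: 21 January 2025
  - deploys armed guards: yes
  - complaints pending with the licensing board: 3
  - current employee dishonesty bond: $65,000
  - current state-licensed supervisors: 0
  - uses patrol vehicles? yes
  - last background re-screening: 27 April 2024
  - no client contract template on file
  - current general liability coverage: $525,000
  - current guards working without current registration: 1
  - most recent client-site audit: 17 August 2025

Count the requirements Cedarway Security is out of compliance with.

10

1. state-licensed supervisors 0 < 3 → not met
2. guard registration renewal 242 days ago vs limit 270 → met
3. background re-screening 640 days ago vs limit 540 → not met
4. condition 'deploys armed guards' holds; complaints pending with the licensing board 3 > 1 → not met
5. client-site audit 163 days ago vs limit 120 → not met
6. certified firearms instructors 2 < 3 → not met
7. employee dishonesty bond $65,000 ≥ $55,000 → met
8. condition 'provides executive protection' holds; guards working without current registration 1 > 0 → not met
9. client contract template absent → not met
10. general liability coverage $525,000 < $550,000 → not met
11. condition 'uses patrol vehicles' holds; firearms qualification 72 days ago vs limit 60 → not met
12. incident-reporting audit 371 days ago vs limit 270 → not met
Not met: 10 of 12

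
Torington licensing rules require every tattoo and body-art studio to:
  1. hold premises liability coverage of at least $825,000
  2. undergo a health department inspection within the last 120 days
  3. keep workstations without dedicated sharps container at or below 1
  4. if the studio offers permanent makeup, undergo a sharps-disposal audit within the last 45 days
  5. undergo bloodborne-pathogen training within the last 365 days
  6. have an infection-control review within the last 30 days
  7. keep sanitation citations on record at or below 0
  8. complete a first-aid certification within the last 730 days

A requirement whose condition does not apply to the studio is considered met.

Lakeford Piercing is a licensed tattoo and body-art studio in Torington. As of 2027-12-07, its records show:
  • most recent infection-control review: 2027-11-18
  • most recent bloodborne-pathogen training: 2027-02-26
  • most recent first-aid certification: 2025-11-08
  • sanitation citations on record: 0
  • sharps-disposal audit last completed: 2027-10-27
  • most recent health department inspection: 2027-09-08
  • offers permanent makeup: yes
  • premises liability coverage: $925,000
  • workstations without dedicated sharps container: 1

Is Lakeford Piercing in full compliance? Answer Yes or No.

No

1. premises liability coverage $925,000 ≥ $825,000 → met
2. health department inspection 90 days ago vs limit 120 → met
3. workstations without dedicated sharps container 1 ≤ 1 → met
4. condition 'offers permanent makeup' holds; sharps-disposal audit 41 days ago vs limit 45 → met
5. bloodborne-pathogen training 284 days ago vs limit 365 → met
6. infection-control review 19 days ago vs limit 30 → met
7. sanitation citations on record 0 ≤ 0 → met
8. first-aid certification 759 days ago vs limit 730 → not met
Not met: 8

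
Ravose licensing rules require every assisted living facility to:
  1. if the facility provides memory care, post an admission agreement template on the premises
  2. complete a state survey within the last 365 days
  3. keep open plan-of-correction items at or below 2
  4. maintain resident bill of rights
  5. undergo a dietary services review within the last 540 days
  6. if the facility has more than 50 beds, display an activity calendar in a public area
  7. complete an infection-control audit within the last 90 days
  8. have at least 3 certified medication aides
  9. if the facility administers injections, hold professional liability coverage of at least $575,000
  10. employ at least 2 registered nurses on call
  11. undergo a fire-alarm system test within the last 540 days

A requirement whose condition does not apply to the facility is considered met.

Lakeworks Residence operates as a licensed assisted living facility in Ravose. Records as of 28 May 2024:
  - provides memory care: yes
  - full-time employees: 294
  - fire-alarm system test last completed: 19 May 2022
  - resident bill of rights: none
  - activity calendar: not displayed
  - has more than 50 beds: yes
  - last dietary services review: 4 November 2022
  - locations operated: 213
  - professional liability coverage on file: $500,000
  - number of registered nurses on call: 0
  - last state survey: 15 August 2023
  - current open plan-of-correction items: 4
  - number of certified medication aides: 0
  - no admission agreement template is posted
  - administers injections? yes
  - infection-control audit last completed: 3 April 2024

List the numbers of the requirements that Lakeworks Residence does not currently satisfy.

1, 3, 4, 5, 6, 8, 9, 10, 11

1. condition 'provides memory care' holds; admission agreement template absent → not met
2. state survey 287 days ago vs limit 365 → met
3. open plan-of-correction items 4 > 2 → not met
4. resident bill of rights absent → not met
5. dietary services review 571 days ago vs limit 540 → not met
6. condition 'has more than 50 beds' holds; activity calendar absent → not met
7. infection-control audit 55 days ago vs limit 90 → met
8. certified medication aides 0 < 3 → not met
9. condition 'administers injections' holds; professional liability coverage $500,000 < $575,000 → not met
10. registered nurses on call 0 < 2 → not met
11. fire-alarm system test 740 days ago vs limit 540 → not met
Not met: 1, 3, 4, 5, 6, 8, 9, 10, 11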